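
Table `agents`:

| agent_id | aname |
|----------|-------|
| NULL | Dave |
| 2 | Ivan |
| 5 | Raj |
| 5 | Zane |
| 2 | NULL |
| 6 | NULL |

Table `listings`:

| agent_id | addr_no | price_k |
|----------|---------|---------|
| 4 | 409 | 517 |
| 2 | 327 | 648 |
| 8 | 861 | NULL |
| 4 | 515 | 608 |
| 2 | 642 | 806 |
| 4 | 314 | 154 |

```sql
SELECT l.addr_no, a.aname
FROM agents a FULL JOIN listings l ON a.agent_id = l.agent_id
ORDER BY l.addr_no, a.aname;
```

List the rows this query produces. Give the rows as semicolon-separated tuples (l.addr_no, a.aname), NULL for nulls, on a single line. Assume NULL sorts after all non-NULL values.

(314, NULL); (327, Ivan); (327, NULL); (409, NULL); (515, NULL); (642, Ivan); (642, NULL); (861, NULL); (NULL, Dave); (NULL, Raj); (NULL, Zane); (NULL, NULL)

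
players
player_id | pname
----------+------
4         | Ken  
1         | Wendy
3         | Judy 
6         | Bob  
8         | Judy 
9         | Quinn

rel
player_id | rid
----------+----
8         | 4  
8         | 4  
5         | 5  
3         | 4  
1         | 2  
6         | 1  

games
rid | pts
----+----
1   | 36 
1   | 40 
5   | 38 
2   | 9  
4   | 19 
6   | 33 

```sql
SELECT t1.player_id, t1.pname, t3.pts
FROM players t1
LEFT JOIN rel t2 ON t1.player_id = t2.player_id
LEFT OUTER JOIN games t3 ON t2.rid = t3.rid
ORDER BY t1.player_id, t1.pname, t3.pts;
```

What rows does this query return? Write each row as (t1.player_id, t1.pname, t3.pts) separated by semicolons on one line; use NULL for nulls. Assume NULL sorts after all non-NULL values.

(1, Wendy, 9); (3, Judy, 19); (4, Ken, NULL); (6, Bob, 36); (6, Bob, 40); (8, Judy, 19); (8, Judy, 19); (9, Quinn, NULL)

Joins associate left-to-right: players LEFT JOIN rel on player_id gives 7 intermediate row(s).
Then LEFT JOIN `games t3` on rid: each of those 7 rows is kept; rows whose t2.rid has no match in t3 get NULL for t3's columns.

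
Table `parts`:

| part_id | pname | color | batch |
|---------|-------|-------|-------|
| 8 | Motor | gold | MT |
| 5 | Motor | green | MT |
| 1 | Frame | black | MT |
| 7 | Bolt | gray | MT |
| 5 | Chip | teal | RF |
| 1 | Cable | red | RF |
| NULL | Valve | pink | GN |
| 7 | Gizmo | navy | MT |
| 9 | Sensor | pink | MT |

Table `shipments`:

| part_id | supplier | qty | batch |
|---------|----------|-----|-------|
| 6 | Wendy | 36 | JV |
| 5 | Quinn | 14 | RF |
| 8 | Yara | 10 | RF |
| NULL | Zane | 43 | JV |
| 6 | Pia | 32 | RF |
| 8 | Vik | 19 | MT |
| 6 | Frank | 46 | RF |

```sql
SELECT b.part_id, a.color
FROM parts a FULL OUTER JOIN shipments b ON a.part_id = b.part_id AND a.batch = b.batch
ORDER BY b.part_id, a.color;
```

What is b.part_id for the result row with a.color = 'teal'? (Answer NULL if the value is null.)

5

FULL OUTER JOIN keeps every row from both sides; unmatched rows get NULL for the other side's columns.
Matching on a.part_id = b.part_id AND a.batch = b.batch. A NULL in a compared column never satisfies the condition.
- a row (part_id=8, batch=MT): matches 1 b row(s) → 1 output row(s).
- a row (part_id=5, batch=MT): no match → kept, b columns NULL.
- a row (part_id=1, batch=MT): no match → kept, b columns NULL.
- a row (part_id=7, batch=MT): no match → kept, b columns NULL.
- a row (part_id=5, batch=RF): matches 1 b row(s) → 1 output row(s).
- a row (part_id=1, batch=RF): no match → kept, b columns NULL.
- a row (part_id=NULL, batch=GN): no match → kept, b columns NULL.
- a row (part_id=7, batch=MT): no match → kept, b columns NULL.
- a row (part_id=9, batch=MT): no match → kept, b columns NULL.
- 5 b row(s) had no a match → kept, a columns NULL.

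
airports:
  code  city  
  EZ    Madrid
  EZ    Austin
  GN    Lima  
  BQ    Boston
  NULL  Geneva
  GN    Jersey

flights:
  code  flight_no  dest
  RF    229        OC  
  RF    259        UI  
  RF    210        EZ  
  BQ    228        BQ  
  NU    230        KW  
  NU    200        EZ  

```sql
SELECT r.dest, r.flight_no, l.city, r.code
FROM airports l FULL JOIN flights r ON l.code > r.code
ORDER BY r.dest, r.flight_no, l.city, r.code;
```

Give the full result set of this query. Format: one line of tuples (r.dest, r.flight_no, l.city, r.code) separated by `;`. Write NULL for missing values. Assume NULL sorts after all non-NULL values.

FULL OUTER JOIN keeps every row from both sides; unmatched rows get NULL for the other side's columns.
Matching on l.code > r.code. A NULL in a compared column never satisfies the condition.
- l row (code=EZ): matches 1 r row(s) → 1 output row(s).
- l row (code=EZ): matches 1 r row(s) → 1 output row(s).
- l row (code=GN): matches 1 r row(s) → 1 output row(s).
- l row (code=BQ): no match → kept, r columns NULL.
- l row (code=NULL): no match → kept, r columns NULL.
- l row (code=GN): matches 1 r row(s) → 1 output row(s).
- plus 5 unmatched r row(s), each kept with NULL l columns.

(BQ, 228, Austin, BQ); (BQ, 228, Jersey, BQ); (BQ, 228, Lima, BQ); (BQ, 228, Madrid, BQ); (EZ, 200, NULL, NU); (EZ, 210, NULL, RF); (KW, 230, NULL, NU); (OC, 229, NULL, RF); (UI, 259, NULL, RF); (NULL, NULL, Boston, NULL); (NULL, NULL, Geneva, NULL)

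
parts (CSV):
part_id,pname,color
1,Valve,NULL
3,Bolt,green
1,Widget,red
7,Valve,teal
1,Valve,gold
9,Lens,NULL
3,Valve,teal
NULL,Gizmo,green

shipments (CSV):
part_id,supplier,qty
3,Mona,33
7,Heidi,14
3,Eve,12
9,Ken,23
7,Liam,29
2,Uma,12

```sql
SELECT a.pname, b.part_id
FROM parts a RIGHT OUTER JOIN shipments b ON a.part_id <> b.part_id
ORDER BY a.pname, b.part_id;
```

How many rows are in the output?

RIGHT JOIN keeps every row from `shipments`; unmatched rows get NULL for `parts`'s columns.
Matching on a.part_id <> b.part_id. A NULL in a compared column never satisfies the condition.
Matched pairs: 35; unmatched b rows kept: 0.
Total: 35 rows.

35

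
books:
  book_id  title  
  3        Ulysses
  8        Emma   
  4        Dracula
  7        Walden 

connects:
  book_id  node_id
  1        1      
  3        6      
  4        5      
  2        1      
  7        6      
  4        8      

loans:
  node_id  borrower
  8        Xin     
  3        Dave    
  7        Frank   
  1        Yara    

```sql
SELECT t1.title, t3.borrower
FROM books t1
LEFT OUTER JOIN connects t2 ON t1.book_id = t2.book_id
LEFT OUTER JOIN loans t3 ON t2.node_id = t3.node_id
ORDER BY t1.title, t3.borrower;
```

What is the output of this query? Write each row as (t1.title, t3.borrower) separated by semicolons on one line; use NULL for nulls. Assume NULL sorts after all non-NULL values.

Evaluate left to right. First `books t1 LEFT JOIN connects t2` on book_id: 5 row(s).
Then LEFT JOIN `loans t3` on node_id: each of those 5 rows is kept; rows whose t2.node_id has no match in t3 get NULL for t3's columns.

(Dracula, Xin); (Dracula, NULL); (Emma, NULL); (Ulysses, NULL); (Walden, NULL)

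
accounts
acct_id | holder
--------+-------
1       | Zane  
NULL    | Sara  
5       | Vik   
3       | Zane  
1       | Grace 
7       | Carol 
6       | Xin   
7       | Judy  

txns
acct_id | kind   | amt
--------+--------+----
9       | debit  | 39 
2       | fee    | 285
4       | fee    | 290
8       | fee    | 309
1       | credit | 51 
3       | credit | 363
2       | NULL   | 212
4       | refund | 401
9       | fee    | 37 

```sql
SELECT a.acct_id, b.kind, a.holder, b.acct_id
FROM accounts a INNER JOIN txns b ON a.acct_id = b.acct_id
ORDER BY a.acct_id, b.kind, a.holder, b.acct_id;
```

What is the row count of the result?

3

INNER JOIN keeps only pairs where the ON condition holds.
Matching on a.acct_id = b.acct_id. A NULL in a compared column never satisfies the condition.
- acct_id=1: 1 matching b row(s), so 1 row(s) emitted.
- acct_id=NULL: no matching b row, dropped.
- acct_id=5: no matching b row, dropped.
- acct_id=3: 1 matching b row(s), so 1 row(s) emitted.
- acct_id=1: 1 matching b row(s), so 1 row(s) emitted.
- acct_id=7: no matching b row, dropped.
- acct_id=6: no matching b row, dropped.
- acct_id=7: no matching b row, dropped.
Total: 3 rows.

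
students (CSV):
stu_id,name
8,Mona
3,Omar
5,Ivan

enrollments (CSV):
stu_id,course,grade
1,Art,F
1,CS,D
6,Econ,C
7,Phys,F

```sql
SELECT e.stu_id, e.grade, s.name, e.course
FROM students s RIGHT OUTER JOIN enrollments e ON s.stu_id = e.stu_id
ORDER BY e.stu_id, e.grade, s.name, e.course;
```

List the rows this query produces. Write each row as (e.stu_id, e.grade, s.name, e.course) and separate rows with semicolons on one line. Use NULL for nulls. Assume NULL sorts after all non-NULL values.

(1, D, NULL, CS); (1, F, NULL, Art); (6, C, NULL, Econ); (7, F, NULL, Phys)

RIGHT JOIN keeps every row from `enrollments`; unmatched rows get NULL for `students`'s columns.
Matching on s.stu_id = e.stu_id.
- s row (stu_id=8): no match.
- s row (stu_id=3): no match.
- s row (stu_id=5): no match.
- 4 e row(s) had no s match → kept, s columns NULL.
After projecting and ordering:
e.stu_id | e.grade | s.name | e.course
1 | D | NULL | CS
1 | F | NULL | Art
6 | C | NULL | Econ
7 | F | NULL | Phys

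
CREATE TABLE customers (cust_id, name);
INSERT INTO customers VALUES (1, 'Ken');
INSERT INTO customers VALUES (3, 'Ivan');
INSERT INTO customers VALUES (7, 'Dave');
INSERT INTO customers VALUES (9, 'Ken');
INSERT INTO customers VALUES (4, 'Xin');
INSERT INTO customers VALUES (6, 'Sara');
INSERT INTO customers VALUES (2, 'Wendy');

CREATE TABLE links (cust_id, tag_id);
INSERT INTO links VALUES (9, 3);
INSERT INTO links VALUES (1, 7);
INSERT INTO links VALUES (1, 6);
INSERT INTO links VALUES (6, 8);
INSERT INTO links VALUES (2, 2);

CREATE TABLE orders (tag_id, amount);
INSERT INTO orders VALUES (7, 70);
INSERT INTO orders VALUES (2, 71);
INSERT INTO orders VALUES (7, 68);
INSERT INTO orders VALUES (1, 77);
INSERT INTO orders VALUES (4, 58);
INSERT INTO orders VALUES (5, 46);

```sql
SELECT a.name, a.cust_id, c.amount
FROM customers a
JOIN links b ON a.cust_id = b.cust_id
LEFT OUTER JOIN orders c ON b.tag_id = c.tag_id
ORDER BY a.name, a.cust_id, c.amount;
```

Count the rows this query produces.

6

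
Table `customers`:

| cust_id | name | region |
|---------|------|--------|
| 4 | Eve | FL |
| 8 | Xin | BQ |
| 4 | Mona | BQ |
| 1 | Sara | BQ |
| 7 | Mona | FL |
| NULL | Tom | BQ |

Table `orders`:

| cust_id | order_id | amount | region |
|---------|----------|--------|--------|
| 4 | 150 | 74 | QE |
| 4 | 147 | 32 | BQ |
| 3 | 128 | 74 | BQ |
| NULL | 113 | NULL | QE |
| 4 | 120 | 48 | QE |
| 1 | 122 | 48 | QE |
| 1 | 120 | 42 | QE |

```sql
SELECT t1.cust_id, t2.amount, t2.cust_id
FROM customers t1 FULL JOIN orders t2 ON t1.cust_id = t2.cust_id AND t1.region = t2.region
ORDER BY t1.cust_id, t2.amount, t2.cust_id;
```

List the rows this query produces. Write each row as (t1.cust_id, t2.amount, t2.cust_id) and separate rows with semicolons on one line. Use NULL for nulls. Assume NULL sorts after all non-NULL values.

(1, NULL, NULL); (4, 32, 4); (4, NULL, NULL); (7, NULL, NULL); (8, NULL, NULL); (NULL, 42, 1); (NULL, 48, 1); (NULL, 48, 4); (NULL, 74, 3); (NULL, 74, 4); (NULL, NULL, NULL); (NULL, NULL, NULL)

FULL OUTER JOIN keeps every row from both sides; unmatched rows get NULL for the other side's columns.
Matching on t1.cust_id = t2.cust_id AND t1.region = t2.region. A NULL in a compared column never satisfies the condition.
Matched pairs: 1; unmatched t1 rows kept: 5; unmatched t2 rows kept: 6.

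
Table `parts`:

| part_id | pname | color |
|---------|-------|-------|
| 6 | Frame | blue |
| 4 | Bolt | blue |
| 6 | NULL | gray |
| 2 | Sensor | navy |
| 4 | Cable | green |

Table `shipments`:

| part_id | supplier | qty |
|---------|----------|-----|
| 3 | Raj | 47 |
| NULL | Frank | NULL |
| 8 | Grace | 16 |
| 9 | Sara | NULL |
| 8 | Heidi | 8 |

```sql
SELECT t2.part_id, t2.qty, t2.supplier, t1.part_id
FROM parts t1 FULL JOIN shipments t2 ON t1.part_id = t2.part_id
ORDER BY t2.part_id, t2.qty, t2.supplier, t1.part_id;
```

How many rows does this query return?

10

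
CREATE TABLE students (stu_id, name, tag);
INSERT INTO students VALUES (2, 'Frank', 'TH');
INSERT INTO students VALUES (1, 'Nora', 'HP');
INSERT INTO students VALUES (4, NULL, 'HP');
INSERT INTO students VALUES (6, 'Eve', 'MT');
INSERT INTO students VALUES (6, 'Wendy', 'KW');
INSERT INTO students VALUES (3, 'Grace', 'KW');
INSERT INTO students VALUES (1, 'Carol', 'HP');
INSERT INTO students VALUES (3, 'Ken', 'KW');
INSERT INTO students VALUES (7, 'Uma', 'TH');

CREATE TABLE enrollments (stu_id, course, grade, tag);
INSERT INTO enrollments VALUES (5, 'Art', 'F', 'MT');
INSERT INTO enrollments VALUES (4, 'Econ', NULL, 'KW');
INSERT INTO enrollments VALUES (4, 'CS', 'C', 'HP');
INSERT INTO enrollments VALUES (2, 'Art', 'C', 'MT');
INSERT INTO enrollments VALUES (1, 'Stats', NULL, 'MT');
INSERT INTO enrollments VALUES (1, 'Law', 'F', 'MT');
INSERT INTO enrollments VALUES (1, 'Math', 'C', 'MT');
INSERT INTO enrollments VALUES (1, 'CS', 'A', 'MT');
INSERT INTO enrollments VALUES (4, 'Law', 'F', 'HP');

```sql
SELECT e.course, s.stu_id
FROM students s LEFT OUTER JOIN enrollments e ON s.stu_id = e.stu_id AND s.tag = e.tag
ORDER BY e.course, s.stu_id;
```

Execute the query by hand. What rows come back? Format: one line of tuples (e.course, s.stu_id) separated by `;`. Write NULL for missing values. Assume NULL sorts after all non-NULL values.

(CS, 4); (Law, 4); (NULL, 1); (NULL, 1); (NULL, 2); (NULL, 3); (NULL, 3); (NULL, 6); (NULL, 6); (NULL, 7)

LEFT JOIN keeps every row from `students`; unmatched rows get NULL for `enrollments`'s columns.
Matching on s.stu_id = e.stu_id AND s.tag = e.tag.
- s[0] stu_id=2, tag=TH → no match; kept with NULLs on the e side.
- s[1] stu_id=1, tag=HP → no match; kept with NULLs on the e side.
- s[2] stu_id=4, tag=HP → 2 match(es) in e → 2 row(s).
- s[3] stu_id=6, tag=MT → no match; kept with NULLs on the e side.
- s[4] stu_id=6, tag=KW → no match; kept with NULLs on the e side.
- s[5] stu_id=3, tag=KW → no match; kept with NULLs on the e side.
- s[6] stu_id=1, tag=HP → no match; kept with NULLs on the e side.
- s[7] stu_id=3, tag=KW → no match; kept with NULLs on the e side.
- s[8] stu_id=7, tag=TH → no match; kept with NULLs on the e side.
After projecting and ordering:
e.course | s.stu_id
CS | 4
Law | 4
NULL | 1
NULL | 1
NULL | 2
NULL | 3
NULL | 3
NULL | 6
NULL | 6
NULL | 7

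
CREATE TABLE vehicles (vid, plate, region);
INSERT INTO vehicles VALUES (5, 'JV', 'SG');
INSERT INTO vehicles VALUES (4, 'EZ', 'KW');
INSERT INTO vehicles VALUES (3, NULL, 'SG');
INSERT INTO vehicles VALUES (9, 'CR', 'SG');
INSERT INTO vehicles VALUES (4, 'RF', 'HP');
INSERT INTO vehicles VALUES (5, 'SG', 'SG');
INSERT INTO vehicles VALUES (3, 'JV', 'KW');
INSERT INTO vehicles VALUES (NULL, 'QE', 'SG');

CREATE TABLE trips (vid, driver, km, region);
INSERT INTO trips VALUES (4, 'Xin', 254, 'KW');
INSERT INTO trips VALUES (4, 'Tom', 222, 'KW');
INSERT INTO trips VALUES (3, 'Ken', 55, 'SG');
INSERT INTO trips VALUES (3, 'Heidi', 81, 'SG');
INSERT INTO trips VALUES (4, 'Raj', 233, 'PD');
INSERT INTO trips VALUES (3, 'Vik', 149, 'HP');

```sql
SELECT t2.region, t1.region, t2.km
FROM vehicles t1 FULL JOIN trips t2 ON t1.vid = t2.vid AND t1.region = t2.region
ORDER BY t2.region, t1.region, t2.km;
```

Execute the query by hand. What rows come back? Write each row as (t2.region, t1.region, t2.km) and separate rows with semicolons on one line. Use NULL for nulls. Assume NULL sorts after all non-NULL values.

(HP, NULL, 149); (KW, KW, 222); (KW, KW, 254); (PD, NULL, 233); (SG, SG, 55); (SG, SG, 81); (NULL, HP, NULL); (NULL, KW, NULL); (NULL, SG, NULL); (NULL, SG, NULL); (NULL, SG, NULL); (NULL, SG, NULL)

FULL OUTER JOIN keeps every row from both sides; unmatched rows get NULL for the other side's columns.
Matching on t1.vid = t2.vid AND t1.region = t2.region. A NULL in a compared column never satisfies the condition.
- vid=5, region=SG: no t2 row matches, row kept with t2 columns NULL.
- vid=4, region=KW: 2 matching t2 row(s), so 2 row(s) emitted.
- vid=3, region=SG: 2 matching t2 row(s), so 2 row(s) emitted.
- vid=9, region=SG: no t2 row matches, row kept with t2 columns NULL.
- vid=4, region=HP: no t2 row matches, row kept with t2 columns NULL.
- vid=5, region=SG: no t2 row matches, row kept with t2 columns NULL.
- vid=3, region=KW: no t2 row matches, row kept with t2 columns NULL.
- vid=NULL, region=SG: no t2 row matches, row kept with t2 columns NULL.
- plus 2 unmatched t2 row(s), each kept with NULL t1 columns.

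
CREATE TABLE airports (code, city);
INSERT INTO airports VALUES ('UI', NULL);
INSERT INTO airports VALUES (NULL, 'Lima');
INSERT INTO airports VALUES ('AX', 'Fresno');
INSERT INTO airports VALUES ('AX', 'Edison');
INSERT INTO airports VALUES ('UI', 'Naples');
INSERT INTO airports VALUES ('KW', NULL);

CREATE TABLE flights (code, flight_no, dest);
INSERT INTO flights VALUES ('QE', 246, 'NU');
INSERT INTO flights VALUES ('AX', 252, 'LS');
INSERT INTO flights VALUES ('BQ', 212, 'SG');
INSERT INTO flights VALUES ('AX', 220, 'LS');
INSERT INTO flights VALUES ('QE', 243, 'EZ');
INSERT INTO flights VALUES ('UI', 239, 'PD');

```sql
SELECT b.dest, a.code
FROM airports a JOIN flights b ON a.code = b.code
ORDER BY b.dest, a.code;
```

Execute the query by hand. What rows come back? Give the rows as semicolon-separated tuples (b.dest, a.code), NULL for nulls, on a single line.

(LS, AX); (LS, AX); (LS, AX); (LS, AX); (PD, UI); (PD, UI)

INNER JOIN keeps only pairs where the ON condition holds.
Matching on a.code = b.code. A NULL in a compared column never satisfies the condition.
- a[0] code=UI → 1 match(es) in b → 1 row(s).
- a[1] code=NULL → no match; dropped.
- a[2] code=AX → 2 match(es) in b → 2 row(s).
- a[3] code=AX → 2 match(es) in b → 2 row(s).
- a[4] code=UI → 1 match(es) in b → 1 row(s).
- a[5] code=KW → no match; dropped.
After projecting and ordering:
b.dest | a.code
LS | AX
LS | AX
LS | AX
LS | AX
PD | UI
PD | UI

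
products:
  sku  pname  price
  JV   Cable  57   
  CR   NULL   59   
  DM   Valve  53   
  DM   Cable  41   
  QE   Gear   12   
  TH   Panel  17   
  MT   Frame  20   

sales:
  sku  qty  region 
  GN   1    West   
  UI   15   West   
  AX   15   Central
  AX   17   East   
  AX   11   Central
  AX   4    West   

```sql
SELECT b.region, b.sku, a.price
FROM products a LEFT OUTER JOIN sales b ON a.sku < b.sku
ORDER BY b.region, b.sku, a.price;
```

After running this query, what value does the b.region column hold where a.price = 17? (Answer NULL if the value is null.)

West

LEFT JOIN keeps every row from `products`; unmatched rows get NULL for `sales`'s columns.
Matching on a.sku < b.sku.
- sku=JV: 1 matching b row(s), so 1 row(s) emitted.
- sku=CR: 2 matching b row(s), so 2 row(s) emitted.
- sku=DM: 2 matching b row(s), so 2 row(s) emitted.
- sku=DM: 2 matching b row(s), so 2 row(s) emitted.
- sku=QE: 1 matching b row(s), so 1 row(s) emitted.
- sku=TH: 1 matching b row(s), so 1 row(s) emitted.
- sku=MT: 1 matching b row(s), so 1 row(s) emitted.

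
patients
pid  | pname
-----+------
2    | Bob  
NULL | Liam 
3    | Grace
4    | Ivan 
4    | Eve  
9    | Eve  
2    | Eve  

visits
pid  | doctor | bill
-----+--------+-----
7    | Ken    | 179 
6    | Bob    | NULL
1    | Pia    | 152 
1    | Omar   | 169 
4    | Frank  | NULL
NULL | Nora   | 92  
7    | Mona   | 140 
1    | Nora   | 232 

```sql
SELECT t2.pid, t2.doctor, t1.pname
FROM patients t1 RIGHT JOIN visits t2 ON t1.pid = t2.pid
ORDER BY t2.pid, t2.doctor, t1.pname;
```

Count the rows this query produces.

RIGHT JOIN keeps every row from `visits`; unmatched rows get NULL for `patients`'s columns.
Matching on t1.pid = t2.pid. A NULL in a compared column never satisfies the condition.
- t1 row (pid=2): no match.
- t1 row (pid=NULL): no match.
- t1 row (pid=3): no match.
- t1 row (pid=4): matches 1 t2 row(s) → 1 output row(s).
- t1 row (pid=4): matches 1 t2 row(s) → 1 output row(s).
- t1 row (pid=9): no match.
- t1 row (pid=2): no match.
- 7 t2 row(s) had no t1 match → kept, t1 columns NULL.
Total: 2 matched + 7 padded = 9 rows.

9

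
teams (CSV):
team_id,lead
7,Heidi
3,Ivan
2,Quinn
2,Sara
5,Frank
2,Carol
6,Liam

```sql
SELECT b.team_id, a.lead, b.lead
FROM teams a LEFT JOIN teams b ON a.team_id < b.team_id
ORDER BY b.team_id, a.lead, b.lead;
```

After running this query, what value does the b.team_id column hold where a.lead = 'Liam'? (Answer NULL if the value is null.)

7

LEFT JOIN keeps every row from `teams a`; unmatched rows get NULL for `teams b`'s columns.
Matching on a.team_id < b.team_id.
- a[0] team_id=7 → no match; kept with NULLs on the b side.
- a[1] team_id=3 → 3 match(es) in b → 3 row(s).
- a[2] team_id=2 → 4 match(es) in b → 4 row(s).
- a[3] team_id=2 → 4 match(es) in b → 4 row(s).
- a[4] team_id=5 → 2 match(es) in b → 2 row(s).
- a[5] team_id=2 → 4 match(es) in b → 4 row(s).
- a[6] team_id=6 → 1 match(es) in b → 1 row(s).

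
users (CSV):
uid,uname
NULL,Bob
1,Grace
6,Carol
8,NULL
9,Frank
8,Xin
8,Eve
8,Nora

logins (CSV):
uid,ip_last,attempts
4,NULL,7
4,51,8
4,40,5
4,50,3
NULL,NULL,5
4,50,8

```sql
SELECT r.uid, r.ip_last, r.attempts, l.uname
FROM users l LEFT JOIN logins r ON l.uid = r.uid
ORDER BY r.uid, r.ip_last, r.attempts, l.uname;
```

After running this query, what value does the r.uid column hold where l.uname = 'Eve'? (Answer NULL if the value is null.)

LEFT JOIN keeps every row from `users`; unmatched rows get NULL for `logins`'s columns.
Matching on l.uid = r.uid. A NULL in a compared column never satisfies the condition.
Matched pairs: 0; unmatched l rows kept: 8.

NULL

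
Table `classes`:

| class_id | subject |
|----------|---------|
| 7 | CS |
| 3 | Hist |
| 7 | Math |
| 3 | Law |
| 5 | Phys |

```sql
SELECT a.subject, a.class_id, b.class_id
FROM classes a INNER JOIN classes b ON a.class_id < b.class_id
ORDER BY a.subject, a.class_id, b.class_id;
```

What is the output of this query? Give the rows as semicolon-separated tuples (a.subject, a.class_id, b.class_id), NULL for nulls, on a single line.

(Hist, 3, 5); (Hist, 3, 7); (Hist, 3, 7); (Law, 3, 5); (Law, 3, 7); (Law, 3, 7); (Phys, 5, 7); (Phys, 5, 7)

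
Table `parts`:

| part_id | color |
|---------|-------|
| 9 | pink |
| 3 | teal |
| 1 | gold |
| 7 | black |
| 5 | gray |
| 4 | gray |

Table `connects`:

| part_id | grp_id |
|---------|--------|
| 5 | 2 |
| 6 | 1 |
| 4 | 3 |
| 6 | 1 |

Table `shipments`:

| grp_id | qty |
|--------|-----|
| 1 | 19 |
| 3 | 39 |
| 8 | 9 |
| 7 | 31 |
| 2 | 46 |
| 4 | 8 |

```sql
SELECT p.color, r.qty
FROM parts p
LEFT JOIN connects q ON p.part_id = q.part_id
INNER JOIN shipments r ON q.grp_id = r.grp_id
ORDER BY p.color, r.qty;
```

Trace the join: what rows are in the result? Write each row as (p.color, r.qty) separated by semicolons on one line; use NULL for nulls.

Joins associate left-to-right: parts LEFT JOIN connects on part_id gives 6 intermediate row(s).
Then INNER JOIN `shipments r` on grp_id: keep only rows whose q.grp_id appears in r.

(gray, 39); (gray, 46)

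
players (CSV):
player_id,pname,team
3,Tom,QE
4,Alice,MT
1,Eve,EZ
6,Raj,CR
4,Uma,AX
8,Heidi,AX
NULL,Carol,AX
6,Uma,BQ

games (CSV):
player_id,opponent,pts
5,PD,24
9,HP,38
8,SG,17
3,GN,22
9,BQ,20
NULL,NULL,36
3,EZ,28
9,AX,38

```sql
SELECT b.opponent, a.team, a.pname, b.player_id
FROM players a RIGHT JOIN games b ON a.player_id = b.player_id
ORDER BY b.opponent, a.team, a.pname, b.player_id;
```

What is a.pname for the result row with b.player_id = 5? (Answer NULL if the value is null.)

NULL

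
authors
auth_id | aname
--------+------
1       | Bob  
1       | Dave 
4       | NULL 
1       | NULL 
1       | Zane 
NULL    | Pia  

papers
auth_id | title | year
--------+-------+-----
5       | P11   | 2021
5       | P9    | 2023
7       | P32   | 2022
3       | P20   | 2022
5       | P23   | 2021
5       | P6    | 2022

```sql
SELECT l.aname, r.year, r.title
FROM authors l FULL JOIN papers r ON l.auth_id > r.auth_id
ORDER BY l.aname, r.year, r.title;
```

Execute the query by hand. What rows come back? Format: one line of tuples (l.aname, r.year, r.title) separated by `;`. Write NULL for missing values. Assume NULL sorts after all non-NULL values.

FULL OUTER JOIN keeps every row from both sides; unmatched rows get NULL for the other side's columns.
Matching on l.auth_id > r.auth_id. A NULL in a compared column never satisfies the condition.
- l[0] auth_id=1 → no match; kept with NULLs on the r side.
- l[1] auth_id=1 → no match; kept with NULLs on the r side.
- l[2] auth_id=4 → 1 match(es) in r → 1 row(s).
- l[3] auth_id=1 → no match; kept with NULLs on the r side.
- l[4] auth_id=1 → no match; kept with NULLs on the r side.
- l[5] auth_id=NULL → no match; kept with NULLs on the r side.
- 5 row(s) from r found no l partner → padded with NULL.

(Bob, NULL, NULL); (Dave, NULL, NULL); (Pia, NULL, NULL); (Zane, NULL, NULL); (NULL, 2021, P11); (NULL, 2021, P23); (NULL, 2022, P20); (NULL, 2022, P32); (NULL, 2022, P6); (NULL, 2023, P9); (NULL, NULL, NULL)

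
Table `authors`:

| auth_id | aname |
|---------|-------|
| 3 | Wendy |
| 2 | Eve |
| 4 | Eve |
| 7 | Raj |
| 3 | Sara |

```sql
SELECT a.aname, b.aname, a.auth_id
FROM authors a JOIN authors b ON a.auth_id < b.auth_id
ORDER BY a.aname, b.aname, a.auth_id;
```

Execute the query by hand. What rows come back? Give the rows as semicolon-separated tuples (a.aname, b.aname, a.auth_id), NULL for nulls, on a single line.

INNER JOIN keeps only pairs where the ON condition holds.
Matching on a.auth_id < b.auth_id.
- a[0] auth_id=3 → 2 match(es) in b → 2 row(s).
- a[1] auth_id=2 → 4 match(es) in b → 4 row(s).
- a[2] auth_id=4 → 1 match(es) in b → 1 row(s).
- a[3] auth_id=7 → no match; dropped.
- a[4] auth_id=3 → 2 match(es) in b → 2 row(s).
After projecting and ordering:
a.aname | b.aname | a.auth_id
Eve | Eve | 2
Eve | Raj | 2
Eve | Raj | 4
Eve | Sara | 2
Eve | Wendy | 2
Sara | Eve | 3
Sara | Raj | 3
Wendy | Eve | 3
Wendy | Raj | 3

(Eve, Eve, 2); (Eve, Raj, 2); (Eve, Raj, 4); (Eve, Sara, 2); (Eve, Wendy, 2); (Sara, Eve, 3); (Sara, Raj, 3); (Wendy, Eve, 3); (Wendy, Raj, 3)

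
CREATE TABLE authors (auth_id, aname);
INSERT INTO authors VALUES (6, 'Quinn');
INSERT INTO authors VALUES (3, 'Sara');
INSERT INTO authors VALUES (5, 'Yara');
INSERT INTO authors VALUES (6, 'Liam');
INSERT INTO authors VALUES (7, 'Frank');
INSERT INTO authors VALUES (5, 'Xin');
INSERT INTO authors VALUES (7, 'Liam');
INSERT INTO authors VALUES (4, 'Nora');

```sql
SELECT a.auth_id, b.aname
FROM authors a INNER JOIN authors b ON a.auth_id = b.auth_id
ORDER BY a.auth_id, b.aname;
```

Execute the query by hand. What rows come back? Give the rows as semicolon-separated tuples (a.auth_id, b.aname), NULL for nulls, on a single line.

INNER JOIN keeps only pairs where the ON condition holds.
Matching on a.auth_id = b.auth_id.
- a (auth_id=6) pairs with 2 row(s) of b.
- a (auth_id=3) pairs with 1 row(s) of b.
- a (auth_id=5) pairs with 2 row(s) of b.
- a (auth_id=6) pairs with 2 row(s) of b.
- a (auth_id=7) pairs with 2 row(s) of b.
- a (auth_id=5) pairs with 2 row(s) of b.
- a (auth_id=7) pairs with 2 row(s) of b.
- a (auth_id=4) pairs with 1 row(s) of b.

(3, Sara); (4, Nora); (5, Xin); (5, Xin); (5, Yara); (5, Yara); (6, Liam); (6, Liam); (6, Quinn); (6, Quinn); (7, Frank); (7, Frank); (7, Liam); (7, Liam)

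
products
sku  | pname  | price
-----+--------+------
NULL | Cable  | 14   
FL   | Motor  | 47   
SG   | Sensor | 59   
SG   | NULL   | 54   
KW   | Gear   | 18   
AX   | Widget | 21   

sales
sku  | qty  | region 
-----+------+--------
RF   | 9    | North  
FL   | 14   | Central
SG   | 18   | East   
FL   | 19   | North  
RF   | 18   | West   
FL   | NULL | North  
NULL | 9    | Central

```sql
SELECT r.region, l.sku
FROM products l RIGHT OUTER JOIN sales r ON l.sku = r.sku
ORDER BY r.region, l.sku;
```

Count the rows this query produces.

8

RIGHT JOIN keeps every row from `sales`; unmatched rows get NULL for `products`'s columns.
Matching on l.sku = r.sku. A NULL in a compared column never satisfies the condition.
- l[0] sku=NULL → no match.
- l[1] sku=FL → 3 match(es) in r → 3 row(s).
- l[2] sku=SG → 1 match(es) in r → 1 row(s).
- l[3] sku=SG → 1 match(es) in r → 1 row(s).
- l[4] sku=KW → no match.
- l[5] sku=AX → no match.
- 3 r row(s) had no l match → kept, l columns NULL.
Total: 5 matched + 3 padded = 8 rows.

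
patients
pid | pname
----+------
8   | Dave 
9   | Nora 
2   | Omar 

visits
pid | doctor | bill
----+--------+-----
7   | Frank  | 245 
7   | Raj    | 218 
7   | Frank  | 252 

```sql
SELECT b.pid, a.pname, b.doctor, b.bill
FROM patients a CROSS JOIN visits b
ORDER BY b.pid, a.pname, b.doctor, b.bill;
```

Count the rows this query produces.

9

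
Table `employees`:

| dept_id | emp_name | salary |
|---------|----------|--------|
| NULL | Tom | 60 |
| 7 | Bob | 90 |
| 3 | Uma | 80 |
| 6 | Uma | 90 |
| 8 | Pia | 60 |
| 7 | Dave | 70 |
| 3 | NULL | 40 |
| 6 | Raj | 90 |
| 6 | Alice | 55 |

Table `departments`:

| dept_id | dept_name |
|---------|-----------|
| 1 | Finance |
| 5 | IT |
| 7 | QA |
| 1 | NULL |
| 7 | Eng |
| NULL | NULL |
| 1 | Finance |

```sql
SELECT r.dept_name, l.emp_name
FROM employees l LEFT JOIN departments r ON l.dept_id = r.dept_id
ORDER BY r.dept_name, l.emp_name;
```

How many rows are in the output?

11

LEFT JOIN keeps every row from `employees`; unmatched rows get NULL for `departments`'s columns.
Matching on l.dept_id = r.dept_id. A NULL in a compared column never satisfies the condition.
- dept_id=NULL: no r row matches, row kept with r columns NULL.
- dept_id=7: 2 matching r row(s), so 2 row(s) emitted.
- dept_id=3: no r row matches, row kept with r columns NULL.
- dept_id=6: no r row matches, row kept with r columns NULL.
- dept_id=8: no r row matches, row kept with r columns NULL.
- dept_id=7: 2 matching r row(s), so 2 row(s) emitted.
- dept_id=3: no r row matches, row kept with r columns NULL.
- dept_id=6: no r row matches, row kept with r columns NULL.
- dept_id=6: no r row matches, row kept with r columns NULL.
Total: 4 matched + 7 padded = 11 rows.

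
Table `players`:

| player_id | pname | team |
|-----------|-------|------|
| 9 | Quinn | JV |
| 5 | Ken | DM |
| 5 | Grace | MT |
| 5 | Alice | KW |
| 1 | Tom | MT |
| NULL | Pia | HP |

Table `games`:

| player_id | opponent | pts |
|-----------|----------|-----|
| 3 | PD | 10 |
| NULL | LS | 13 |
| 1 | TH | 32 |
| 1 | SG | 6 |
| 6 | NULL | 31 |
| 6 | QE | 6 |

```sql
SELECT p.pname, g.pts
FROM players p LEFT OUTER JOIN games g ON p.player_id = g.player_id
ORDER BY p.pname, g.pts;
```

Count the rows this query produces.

LEFT JOIN keeps every row from `players`; unmatched rows get NULL for `games`'s columns.
Matching on p.player_id = g.player_id. A NULL in a compared column never satisfies the condition.
Matched pairs: 2; unmatched p rows kept: 5.
Total: 2 matched + 5 padded = 7 rows.

7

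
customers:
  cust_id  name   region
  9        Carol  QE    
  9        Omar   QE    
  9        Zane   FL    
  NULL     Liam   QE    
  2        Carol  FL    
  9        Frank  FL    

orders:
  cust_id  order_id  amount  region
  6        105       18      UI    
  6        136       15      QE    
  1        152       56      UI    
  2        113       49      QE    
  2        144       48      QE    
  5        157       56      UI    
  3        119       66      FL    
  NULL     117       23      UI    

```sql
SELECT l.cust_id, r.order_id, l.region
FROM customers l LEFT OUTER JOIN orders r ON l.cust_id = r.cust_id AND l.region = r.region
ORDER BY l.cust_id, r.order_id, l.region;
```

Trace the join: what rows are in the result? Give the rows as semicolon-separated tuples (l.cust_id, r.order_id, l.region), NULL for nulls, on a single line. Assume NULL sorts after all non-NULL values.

LEFT JOIN keeps every row from `customers`; unmatched rows get NULL for `orders`'s columns.
Matching on l.cust_id = r.cust_id AND l.region = r.region. A NULL in a compared column never satisfies the condition.
Matched pairs: 0; unmatched l rows kept: 6.

(2, NULL, FL); (9, NULL, FL); (9, NULL, FL); (9, NULL, QE); (9, NULL, QE); (NULL, NULL, QE)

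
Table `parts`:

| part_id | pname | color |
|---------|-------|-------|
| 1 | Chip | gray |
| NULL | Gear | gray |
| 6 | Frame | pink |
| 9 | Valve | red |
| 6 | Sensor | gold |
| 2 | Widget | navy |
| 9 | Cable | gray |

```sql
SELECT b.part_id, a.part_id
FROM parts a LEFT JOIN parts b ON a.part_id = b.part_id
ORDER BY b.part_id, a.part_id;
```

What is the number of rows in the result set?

LEFT JOIN keeps every row from `parts a`; unmatched rows get NULL for `parts b`'s columns.
Matching on a.part_id = b.part_id. A NULL in a compared column never satisfies the condition.
Matched pairs: 10; unmatched a rows kept: 1.
Total: 10 matched + 1 padded = 11 rows.

11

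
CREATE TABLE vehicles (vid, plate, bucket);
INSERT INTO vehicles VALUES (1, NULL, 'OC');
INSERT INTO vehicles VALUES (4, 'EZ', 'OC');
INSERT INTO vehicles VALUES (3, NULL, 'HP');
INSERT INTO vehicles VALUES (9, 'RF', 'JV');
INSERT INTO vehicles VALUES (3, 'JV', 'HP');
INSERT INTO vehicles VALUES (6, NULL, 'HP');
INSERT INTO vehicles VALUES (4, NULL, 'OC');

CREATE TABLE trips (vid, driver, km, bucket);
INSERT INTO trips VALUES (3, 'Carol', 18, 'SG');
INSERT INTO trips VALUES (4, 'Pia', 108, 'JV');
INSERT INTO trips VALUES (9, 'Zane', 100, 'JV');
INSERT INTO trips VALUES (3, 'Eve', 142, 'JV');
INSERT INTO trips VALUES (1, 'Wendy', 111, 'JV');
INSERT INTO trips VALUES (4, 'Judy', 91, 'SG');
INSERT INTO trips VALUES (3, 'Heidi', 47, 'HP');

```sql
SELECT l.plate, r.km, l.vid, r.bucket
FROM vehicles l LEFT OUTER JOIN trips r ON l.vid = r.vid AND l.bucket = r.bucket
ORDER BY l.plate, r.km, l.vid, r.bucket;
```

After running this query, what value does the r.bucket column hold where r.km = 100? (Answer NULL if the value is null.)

LEFT JOIN keeps every row from `vehicles`; unmatched rows get NULL for `trips`'s columns.
Matching on l.vid = r.vid AND l.bucket = r.bucket.
Matched pairs: 3; unmatched l rows kept: 4.

JV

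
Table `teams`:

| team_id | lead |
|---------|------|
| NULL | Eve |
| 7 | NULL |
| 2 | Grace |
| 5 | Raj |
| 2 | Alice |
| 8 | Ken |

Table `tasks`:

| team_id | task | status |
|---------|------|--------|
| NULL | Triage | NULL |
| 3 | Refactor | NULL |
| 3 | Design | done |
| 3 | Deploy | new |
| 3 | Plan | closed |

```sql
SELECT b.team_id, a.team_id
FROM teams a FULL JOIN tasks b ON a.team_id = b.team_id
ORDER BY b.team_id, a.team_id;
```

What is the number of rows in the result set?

11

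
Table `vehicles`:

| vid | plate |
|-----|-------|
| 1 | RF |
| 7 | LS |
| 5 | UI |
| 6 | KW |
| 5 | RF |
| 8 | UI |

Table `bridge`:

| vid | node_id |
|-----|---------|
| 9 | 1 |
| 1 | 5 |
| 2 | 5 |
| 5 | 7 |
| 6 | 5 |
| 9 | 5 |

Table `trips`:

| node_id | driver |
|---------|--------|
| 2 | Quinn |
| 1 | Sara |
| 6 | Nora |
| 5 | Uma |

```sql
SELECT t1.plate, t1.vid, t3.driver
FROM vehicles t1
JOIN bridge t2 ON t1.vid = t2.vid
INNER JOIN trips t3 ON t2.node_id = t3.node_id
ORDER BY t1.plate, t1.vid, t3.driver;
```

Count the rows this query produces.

Evaluate left to right. First `vehicles t1 INNER JOIN bridge t2` on vid: 4 row(s).
Then INNER JOIN `trips t3` on node_id: keep only rows whose t2.node_id appears in t3.
Result: 2 row(s).

2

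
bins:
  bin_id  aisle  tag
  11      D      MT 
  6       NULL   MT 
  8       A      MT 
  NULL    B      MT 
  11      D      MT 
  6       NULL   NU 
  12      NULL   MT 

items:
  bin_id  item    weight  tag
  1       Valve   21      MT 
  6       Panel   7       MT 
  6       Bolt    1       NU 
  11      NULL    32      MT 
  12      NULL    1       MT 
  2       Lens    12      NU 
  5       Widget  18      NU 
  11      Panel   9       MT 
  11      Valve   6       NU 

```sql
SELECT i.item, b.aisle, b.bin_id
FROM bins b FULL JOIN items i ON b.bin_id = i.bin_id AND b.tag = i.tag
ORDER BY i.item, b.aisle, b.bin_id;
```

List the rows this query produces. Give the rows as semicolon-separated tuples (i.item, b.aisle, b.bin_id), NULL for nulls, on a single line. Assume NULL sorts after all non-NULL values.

(Bolt, NULL, 6); (Lens, NULL, NULL); (Panel, D, 11); (Panel, D, 11); (Panel, NULL, 6); (Valve, NULL, NULL); (Valve, NULL, NULL); (Widget, NULL, NULL); (NULL, A, 8); (NULL, B, NULL); (NULL, D, 11); (NULL, D, 11); (NULL, NULL, 12)

FULL OUTER JOIN keeps every row from both sides; unmatched rows get NULL for the other side's columns.
Matching on b.bin_id = i.bin_id AND b.tag = i.tag. A NULL in a compared column never satisfies the condition.
Matched pairs: 7; unmatched b rows kept: 2; unmatched i rows kept: 4.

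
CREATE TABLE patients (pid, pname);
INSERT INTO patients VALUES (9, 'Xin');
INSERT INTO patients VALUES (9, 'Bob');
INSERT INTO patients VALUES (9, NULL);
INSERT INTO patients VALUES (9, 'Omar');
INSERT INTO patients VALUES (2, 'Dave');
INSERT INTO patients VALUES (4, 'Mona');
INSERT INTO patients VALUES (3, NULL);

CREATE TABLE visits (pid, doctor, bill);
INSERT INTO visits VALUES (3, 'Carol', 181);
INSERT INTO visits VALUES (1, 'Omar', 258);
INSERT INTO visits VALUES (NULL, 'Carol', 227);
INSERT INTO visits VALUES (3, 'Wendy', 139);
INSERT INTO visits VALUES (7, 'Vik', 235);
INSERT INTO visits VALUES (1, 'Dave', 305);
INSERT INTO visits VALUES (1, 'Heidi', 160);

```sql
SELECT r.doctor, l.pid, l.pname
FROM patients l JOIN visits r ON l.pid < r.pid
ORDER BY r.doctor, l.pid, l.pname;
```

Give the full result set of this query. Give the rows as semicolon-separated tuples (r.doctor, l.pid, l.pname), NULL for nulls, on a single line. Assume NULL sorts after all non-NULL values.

INNER JOIN keeps only pairs where the ON condition holds.
Matching on l.pid < r.pid. A NULL in a compared column never satisfies the condition.
Matched pairs: 5.

(Carol, 2, Dave); (Vik, 2, Dave); (Vik, 3, NULL); (Vik, 4, Mona); (Wendy, 2, Dave)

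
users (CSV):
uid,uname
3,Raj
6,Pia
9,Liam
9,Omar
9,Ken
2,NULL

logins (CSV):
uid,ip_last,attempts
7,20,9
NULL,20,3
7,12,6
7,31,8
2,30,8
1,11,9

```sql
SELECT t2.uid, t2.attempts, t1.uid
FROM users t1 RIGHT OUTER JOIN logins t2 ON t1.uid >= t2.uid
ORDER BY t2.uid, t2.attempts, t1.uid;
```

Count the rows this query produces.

RIGHT JOIN keeps every row from `logins`; unmatched rows get NULL for `users`'s columns.
Matching on t1.uid >= t2.uid. A NULL in a compared column never satisfies the condition.
- uid=3: 2 matching t2 row(s), so 2 row(s) emitted.
- uid=6: 2 matching t2 row(s), so 2 row(s) emitted.
- uid=9: 5 matching t2 row(s), so 5 row(s) emitted.
- uid=9: 5 matching t2 row(s), so 5 row(s) emitted.
- uid=9: 5 matching t2 row(s), so 5 row(s) emitted.
- uid=2: 2 matching t2 row(s), so 2 row(s) emitted.
- plus 1 unmatched t2 row(s), each kept with NULL t1 columns.
Total: 21 matched + 1 padded = 22 rows.

22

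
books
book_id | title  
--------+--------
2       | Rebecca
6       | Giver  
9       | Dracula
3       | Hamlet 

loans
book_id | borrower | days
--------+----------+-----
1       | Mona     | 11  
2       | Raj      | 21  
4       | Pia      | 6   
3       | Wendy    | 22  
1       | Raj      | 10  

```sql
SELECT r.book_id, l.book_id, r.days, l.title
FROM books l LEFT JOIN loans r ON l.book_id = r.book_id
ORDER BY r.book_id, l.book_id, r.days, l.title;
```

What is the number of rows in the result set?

LEFT JOIN keeps every row from `books`; unmatched rows get NULL for `loans`'s columns.
Matching on l.book_id = r.book_id.
- l[0] book_id=2 → 1 match(es) in r → 1 row(s).
- l[1] book_id=6 → no match; kept with NULLs on the r side.
- l[2] book_id=9 → no match; kept with NULLs on the r side.
- l[3] book_id=3 → 1 match(es) in r → 1 row(s).
Total: 2 matched + 2 padded = 4 rows.

4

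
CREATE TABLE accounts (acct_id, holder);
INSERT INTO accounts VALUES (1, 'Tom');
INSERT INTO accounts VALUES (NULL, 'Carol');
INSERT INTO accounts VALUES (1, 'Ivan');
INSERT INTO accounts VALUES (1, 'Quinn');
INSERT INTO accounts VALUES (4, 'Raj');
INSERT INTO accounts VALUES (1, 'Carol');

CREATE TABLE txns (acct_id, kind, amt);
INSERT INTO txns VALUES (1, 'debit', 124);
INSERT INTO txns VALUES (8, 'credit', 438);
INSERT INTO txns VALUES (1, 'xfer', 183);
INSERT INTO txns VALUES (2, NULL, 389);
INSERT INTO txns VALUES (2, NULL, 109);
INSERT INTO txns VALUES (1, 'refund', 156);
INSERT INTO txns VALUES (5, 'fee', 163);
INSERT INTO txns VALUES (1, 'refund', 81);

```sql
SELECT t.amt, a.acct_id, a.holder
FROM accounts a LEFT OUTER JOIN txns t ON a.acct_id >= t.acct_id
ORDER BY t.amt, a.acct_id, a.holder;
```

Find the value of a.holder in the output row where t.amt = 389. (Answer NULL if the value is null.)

LEFT JOIN keeps every row from `accounts`; unmatched rows get NULL for `txns`'s columns.
Matching on a.acct_id >= t.acct_id. A NULL in a compared column never satisfies the condition.
- a row (acct_id=1): matches 4 t row(s) → 4 output row(s).
- a row (acct_id=NULL): no match → kept, t columns NULL.
- a row (acct_id=1): matches 4 t row(s) → 4 output row(s).
- a row (acct_id=1): matches 4 t row(s) → 4 output row(s).
- a row (acct_id=4): matches 6 t row(s) → 6 output row(s).
- a row (acct_id=1): matches 4 t row(s) → 4 output row(s).

Raj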